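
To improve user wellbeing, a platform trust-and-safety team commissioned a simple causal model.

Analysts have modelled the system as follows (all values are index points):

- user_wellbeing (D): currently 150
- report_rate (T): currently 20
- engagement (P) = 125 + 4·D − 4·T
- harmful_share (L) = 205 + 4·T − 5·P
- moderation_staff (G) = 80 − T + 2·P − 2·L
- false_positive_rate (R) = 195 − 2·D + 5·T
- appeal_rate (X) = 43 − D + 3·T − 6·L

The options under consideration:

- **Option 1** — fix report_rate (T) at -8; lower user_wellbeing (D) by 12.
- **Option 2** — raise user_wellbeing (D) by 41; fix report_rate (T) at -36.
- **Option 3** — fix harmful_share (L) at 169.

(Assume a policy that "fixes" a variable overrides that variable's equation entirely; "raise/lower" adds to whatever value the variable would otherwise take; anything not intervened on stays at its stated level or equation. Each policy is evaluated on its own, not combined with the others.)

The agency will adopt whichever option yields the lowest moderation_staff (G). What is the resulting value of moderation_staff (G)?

1012

Option 1 (T := -8, D − 12):
  D = 150 − 12 = 138
  T = -8
  P = 125 + 4·138 − 4·(-8) = 709
  L = 205 + 4·(-8) − 5·709 = -3372
  G = 80 − (-8) + 2·709 − 2·(-3372) = 8250
Option 2 (D + 41, T := -36):
  D = 150 + 41 = 191
  T = -36
  P = 125 + 4·191 − 4·(-36) = 1033
  L = 205 + 4·(-36) − 5·1033 = -5104
  G = 80 − (-36) + 2·1033 − 2·(-5104) = 12390
Option 3 (L := 169):
  D = 150
  T = 20
  P = 125 + 4·150 − 4·20 = 645
  L = 169
  G = 80 − 20 + 2·645 − 2·169 = 1012
Comparing — Option 1: G=8250, Option 2: G=12390, Option 3: G=1012. Lowest is 1012 (Option 3).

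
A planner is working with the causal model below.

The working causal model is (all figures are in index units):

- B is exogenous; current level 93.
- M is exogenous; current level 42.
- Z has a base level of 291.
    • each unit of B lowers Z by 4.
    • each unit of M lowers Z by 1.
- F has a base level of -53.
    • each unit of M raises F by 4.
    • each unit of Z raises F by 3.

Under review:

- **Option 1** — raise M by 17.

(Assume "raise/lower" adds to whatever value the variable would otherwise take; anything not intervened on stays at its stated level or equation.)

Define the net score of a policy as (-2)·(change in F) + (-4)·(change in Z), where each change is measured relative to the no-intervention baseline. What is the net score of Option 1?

Baseline:
  B = 93
  M = 42
  Z = 291 − 4·93 − 42 = -123
  F = -53 + 4·42 + 3·(-123) = -254
Option 1 (M + 17):
  B = 93
  M = 42 + 17 = 59
  Z = 291 − 4·93 − 59 = -140
  F = -53 + 4·59 + 3·(-140) = -237
ΔF = -237 − (-254) = 17; ΔZ = -140 − (-123) = -17
Score = (-2)·17 + (-4)·(-17) = 34

34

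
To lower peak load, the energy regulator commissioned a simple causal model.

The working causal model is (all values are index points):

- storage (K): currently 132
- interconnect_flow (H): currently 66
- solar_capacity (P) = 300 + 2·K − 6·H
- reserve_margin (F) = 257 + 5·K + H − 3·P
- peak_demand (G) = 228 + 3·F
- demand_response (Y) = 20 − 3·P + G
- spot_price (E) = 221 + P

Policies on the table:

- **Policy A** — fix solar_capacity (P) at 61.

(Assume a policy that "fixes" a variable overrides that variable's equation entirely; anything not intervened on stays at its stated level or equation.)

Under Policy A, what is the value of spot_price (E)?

Policy A (P := 61):
  K = 132
  H = 66
  P = 61
  E = 221 + 61 = 282

282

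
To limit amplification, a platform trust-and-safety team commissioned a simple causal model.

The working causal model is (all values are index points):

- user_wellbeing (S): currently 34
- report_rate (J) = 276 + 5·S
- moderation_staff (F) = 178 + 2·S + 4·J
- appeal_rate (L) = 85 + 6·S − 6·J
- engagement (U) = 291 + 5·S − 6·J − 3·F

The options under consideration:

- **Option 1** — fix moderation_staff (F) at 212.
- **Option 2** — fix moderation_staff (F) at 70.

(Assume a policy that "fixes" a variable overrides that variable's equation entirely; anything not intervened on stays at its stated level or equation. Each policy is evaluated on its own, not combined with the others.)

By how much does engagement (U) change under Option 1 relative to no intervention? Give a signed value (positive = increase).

5454

Baseline:
  S = 34
  J = 276 + 5·34 = 446
  F = 178 + 2·34 + 4·446 = 2030
  U = 291 + 5·34 − 6·446 − 3·2030 = -8305
Option 1 (F := 212):
  S = 34
  J = 276 + 5·34 = 446
  F = 212
  U = 291 + 5·34 − 6·446 − 3·212 = -2851
Change in U: -2851 − (-8305) = 5454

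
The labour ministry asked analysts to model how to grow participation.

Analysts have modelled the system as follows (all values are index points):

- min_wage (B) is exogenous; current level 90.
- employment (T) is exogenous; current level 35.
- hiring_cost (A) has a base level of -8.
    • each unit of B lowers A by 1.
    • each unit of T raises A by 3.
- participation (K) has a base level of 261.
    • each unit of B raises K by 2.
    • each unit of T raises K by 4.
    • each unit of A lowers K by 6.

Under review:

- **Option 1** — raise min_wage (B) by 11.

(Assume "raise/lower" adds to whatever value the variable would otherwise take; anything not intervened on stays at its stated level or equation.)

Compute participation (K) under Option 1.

Option 1 (B + 11):
  B = 90 + 11 = 101
  T = 35
  A = -8 − 101 + 3·35 = -4
  K = 261 + 2·101 + 4·35 − 6·(-4) = 627

627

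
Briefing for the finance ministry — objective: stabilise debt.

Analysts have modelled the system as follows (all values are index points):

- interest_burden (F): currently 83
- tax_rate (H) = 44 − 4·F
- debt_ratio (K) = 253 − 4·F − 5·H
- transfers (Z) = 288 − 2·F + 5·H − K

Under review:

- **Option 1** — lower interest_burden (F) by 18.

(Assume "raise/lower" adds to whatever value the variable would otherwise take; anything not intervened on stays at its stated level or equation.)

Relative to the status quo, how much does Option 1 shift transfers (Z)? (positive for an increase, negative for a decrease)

684

Baseline:
  F = 83
  H = 44 − 4·83 = -288
  K = 253 − 4·83 − 5·(-288) = 1361
  Z = 288 − 2·83 + 5·(-288) − 1361 = -2679
Option 1 (F − 18):
  F = 83 − 18 = 65
  H = 44 − 4·65 = -216
  K = 253 − 4·65 − 5·(-216) = 1073
  Z = 288 − 2·65 + 5·(-216) − 1073 = -1995
Change in Z: -1995 − (-2679) = 684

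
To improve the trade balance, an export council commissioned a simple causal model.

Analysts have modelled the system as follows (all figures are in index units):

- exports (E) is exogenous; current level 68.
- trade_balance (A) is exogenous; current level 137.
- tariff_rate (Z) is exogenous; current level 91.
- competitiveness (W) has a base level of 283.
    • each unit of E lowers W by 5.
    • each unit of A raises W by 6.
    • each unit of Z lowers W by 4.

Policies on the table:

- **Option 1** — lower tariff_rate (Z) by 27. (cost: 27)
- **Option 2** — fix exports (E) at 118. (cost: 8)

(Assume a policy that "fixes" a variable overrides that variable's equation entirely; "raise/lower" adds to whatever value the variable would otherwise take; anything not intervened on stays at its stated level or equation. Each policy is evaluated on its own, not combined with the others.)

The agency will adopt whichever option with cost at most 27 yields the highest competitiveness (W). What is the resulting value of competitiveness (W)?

509

Option 1 (Z − 27):
  E = 68
  A = 137
  Z = 91 − 27 = 64
  W = 283 − 5·68 + 6·137 − 4·64 = 509
Option 2 (E := 118):
  E = 118
  A = 137
  Z = 91
  W = 283 − 5·118 + 6·137 − 4·91 = 151
Comparing — Option 1: W=509, Option 2: W=151. Highest is 509 (Option 1).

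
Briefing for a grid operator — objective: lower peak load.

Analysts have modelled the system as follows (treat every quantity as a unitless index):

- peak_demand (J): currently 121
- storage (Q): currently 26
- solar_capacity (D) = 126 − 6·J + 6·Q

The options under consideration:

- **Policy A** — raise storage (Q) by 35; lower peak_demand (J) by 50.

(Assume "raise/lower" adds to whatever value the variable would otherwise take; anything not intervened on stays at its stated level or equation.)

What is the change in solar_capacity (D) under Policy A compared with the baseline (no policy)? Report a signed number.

Baseline:
  J = 121
  Q = 26
  D = 126 − 6·121 + 6·26 = -444
Policy A (Q + 35, J − 50):
  J = 121 − 50 = 71
  Q = 26 + 35 = 61
  D = 126 − 6·71 + 6·61 = 66
Change in D: 66 − (-444) = 510

510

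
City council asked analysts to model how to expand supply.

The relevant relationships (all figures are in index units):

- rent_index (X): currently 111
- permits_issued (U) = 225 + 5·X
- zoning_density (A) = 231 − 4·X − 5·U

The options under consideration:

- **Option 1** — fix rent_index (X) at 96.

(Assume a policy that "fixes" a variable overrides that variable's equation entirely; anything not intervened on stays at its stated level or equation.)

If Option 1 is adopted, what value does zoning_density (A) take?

Option 1 (X := 96):
  X = 96
  U = 225 + 5·96 = 705
  A = 231 − 4·96 − 5·705 = -3678

-3678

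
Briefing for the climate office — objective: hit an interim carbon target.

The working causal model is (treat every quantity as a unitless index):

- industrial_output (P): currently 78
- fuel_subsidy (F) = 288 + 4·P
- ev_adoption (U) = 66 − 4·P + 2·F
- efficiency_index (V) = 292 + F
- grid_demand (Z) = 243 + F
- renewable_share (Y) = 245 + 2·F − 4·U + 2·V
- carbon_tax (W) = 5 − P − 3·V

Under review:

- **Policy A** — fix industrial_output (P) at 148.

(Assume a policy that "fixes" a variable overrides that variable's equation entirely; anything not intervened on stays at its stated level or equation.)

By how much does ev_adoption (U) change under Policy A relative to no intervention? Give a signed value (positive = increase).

280

Baseline:
  P = 78
  F = 288 + 4·78 = 600
  U = 66 − 4·78 + 2·600 = 954
Policy A (P := 148):
  P = 148
  F = 288 + 4·148 = 880
  U = 66 − 4·148 + 2·880 = 1234
Change in U: 1234 − 954 = 280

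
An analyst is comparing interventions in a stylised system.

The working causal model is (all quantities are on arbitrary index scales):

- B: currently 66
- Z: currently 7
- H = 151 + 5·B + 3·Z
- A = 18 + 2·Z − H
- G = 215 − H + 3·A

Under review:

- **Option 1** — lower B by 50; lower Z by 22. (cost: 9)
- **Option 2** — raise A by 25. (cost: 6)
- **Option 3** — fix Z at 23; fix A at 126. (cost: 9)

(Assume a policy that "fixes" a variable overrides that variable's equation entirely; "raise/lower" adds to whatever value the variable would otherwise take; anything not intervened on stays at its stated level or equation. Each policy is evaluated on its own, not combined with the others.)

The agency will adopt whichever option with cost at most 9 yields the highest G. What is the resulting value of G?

43

Option 1 (B − 50, Z − 22):
  B = 66 − 50 = 16
  Z = 7 − 22 = -15
  H = 151 + 5·16 + 3·(-15) = 186
  A = 18 + 2·(-15) − 186 = -198
  G = 215 − 186 + 3·(-198) = -565
Option 2 (A + 25):
  B = 66
  Z = 7
  H = 151 + 5·66 + 3·7 = 502
  A = 18 + 2·7 − 502 (+25 from intervention) = -445
  G = 215 − 502 + 3·(-445) = -1622
Option 3 (Z := 23, A := 126):
  B = 66
  Z = 23
  H = 151 + 5·66 + 3·23 = 550
  A = 126
  G = 215 − 550 + 3·126 = 43
Comparing — Option 1: G=-565, Option 2: G=-1622, Option 3: G=43. Highest is 43 (Option 3).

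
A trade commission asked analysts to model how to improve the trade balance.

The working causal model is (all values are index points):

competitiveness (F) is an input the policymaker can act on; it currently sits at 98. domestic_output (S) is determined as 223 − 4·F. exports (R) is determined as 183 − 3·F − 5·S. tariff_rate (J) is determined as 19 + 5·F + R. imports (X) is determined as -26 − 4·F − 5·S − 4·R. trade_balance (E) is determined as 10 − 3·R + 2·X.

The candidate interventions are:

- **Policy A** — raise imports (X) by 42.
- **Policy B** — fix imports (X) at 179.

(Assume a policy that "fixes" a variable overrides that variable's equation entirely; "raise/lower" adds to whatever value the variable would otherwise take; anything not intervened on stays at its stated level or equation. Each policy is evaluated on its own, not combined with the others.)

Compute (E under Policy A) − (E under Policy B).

Policy A (X + 42):
  F = 98
  S = 223 − 4·98 = -169
  R = 183 − 3·98 − 5·(-169) = 734
  X = -26 − 4·98 − 5·(-169) − 4·734 (+42 from intervention) = -2467
  E = 10 − 3·734 + 2·(-2467) = -7126
Policy B (X := 179):
  F = 98
  S = 223 − 4·98 = -169
  R = 183 − 3·98 − 5·(-169) = 734
  X = 179
  E = 10 − 3·734 + 2·179 = -1834
E: -7126 − (-1834) = -5292

-5292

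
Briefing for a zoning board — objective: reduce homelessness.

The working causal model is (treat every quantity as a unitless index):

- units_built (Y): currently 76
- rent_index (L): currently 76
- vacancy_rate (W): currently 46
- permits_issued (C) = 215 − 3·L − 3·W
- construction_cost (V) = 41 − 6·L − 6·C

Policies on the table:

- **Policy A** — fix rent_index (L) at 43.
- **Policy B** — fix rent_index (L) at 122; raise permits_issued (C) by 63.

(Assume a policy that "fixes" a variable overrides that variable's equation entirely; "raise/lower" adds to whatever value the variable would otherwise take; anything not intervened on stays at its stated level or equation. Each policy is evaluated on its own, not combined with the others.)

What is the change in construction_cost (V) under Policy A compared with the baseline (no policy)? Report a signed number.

-396

Baseline:
  L = 76
  W = 46
  C = 215 − 3·76 − 3·46 = -151
  V = 41 − 6·76 − 6·(-151) = 491
Policy A (L := 43):
  L = 43
  W = 46
  C = 215 − 3·43 − 3·46 = -52
  V = 41 − 6·43 − 6·(-52) = 95
Change in V: 95 − 491 = -396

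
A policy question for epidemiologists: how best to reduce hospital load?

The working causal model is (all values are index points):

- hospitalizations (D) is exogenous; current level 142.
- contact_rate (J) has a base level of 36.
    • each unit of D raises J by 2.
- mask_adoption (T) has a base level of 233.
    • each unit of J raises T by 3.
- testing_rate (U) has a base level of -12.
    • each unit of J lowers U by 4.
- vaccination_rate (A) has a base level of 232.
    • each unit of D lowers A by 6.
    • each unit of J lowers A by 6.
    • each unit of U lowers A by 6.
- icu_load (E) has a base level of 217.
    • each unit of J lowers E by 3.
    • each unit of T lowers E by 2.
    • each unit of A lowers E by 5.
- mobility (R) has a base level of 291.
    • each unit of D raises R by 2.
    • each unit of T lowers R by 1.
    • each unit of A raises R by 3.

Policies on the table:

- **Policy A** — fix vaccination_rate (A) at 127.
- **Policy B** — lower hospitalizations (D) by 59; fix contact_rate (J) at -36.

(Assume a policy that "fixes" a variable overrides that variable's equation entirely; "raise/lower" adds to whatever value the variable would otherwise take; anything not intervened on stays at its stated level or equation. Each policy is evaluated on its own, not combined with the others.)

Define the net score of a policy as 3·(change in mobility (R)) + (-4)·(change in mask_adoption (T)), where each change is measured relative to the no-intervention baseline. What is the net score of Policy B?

Baseline:
  D = 142
  J = 36 + 2·142 = 320
  T = 233 + 3·320 = 1193
  U = -12 − 4·320 = -1292
  A = 232 − 6·142 − 6·320 − 6·(-1292) = 5212
  R = 291 + 2·142 − 1193 + 3·5212 = 15018
Policy B (D − 59, J := -36):
  D = 142 − 59 = 83
  J = -36
  T = 233 + 3·(-36) = 125
  U = -12 − 4·(-36) = 132
  A = 232 − 6·83 − 6·(-36) − 6·132 = -842
  R = 291 + 2·83 − 125 + 3·(-842) = -2194
ΔR = -2194 − 15018 = -17212; ΔT = 125 − 1193 = -1068
Score = 3·(-17212) + (-4)·(-1068) = -47364

-47364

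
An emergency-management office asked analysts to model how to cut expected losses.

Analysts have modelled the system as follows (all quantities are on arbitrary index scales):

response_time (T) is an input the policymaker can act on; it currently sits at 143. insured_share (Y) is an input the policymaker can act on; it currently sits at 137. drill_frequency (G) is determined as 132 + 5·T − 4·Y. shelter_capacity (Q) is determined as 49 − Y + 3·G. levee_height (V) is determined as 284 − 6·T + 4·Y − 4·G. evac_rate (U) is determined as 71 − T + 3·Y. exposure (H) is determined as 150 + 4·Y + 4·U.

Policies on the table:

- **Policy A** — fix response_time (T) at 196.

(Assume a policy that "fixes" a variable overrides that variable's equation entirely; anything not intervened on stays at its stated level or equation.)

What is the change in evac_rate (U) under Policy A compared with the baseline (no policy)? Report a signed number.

Baseline:
  T = 143
  Y = 137
  U = 71 − 143 + 3·137 = 339
Policy A (T := 196):
  T = 196
  Y = 137
  U = 71 − 196 + 3·137 = 286
Change in U: 286 − 339 = -53

-53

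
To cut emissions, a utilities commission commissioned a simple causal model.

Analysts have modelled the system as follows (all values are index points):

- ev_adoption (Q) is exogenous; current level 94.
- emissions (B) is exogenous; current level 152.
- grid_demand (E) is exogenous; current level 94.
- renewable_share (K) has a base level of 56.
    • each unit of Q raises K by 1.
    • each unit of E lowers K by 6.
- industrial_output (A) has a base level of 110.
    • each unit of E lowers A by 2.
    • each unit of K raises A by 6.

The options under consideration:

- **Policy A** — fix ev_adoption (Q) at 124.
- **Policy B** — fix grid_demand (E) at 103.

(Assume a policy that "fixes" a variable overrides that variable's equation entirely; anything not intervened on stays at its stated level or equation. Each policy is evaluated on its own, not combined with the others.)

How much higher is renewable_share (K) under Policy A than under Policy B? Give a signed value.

Policy A (Q := 124):
  Q = 124
  E = 94
  K = 56 + 124 − 6·94 = -384
Policy B (E := 103):
  Q = 94
  E = 103
  K = 56 + 94 − 6·103 = -468
K: -384 − (-468) = 84

84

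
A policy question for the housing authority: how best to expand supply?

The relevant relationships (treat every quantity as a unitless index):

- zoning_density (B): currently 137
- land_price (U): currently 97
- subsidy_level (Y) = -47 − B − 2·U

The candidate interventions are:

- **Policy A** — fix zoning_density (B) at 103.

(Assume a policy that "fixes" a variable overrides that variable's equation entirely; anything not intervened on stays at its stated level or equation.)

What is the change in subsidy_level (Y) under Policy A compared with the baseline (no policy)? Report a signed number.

34

Baseline:
  B = 137
  U = 97
  Y = -47 − 137 − 2·97 = -378
Policy A (B := 103):
  B = 103
  U = 97
  Y = -47 − 103 − 2·97 = -344
Change in Y: -344 − (-378) = 34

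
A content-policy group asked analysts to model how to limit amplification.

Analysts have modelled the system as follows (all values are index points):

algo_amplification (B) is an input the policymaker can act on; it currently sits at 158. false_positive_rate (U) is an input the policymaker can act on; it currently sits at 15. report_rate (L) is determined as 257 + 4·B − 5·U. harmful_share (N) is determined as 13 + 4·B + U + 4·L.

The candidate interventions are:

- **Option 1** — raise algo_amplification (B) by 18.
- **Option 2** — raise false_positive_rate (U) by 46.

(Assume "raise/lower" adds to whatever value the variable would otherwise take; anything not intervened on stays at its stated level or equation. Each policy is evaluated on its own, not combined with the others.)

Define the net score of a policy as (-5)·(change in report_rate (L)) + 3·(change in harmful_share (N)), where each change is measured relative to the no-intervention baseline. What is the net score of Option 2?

-1472

Baseline:
  B = 158
  U = 15
  L = 257 + 4·158 − 5·15 = 814
  N = 13 + 4·158 + 15 + 4·814 = 3916
Option 2 (U + 46):
  B = 158
  U = 15 + 46 = 61
  L = 257 + 4·158 − 5·61 = 584
  N = 13 + 4·158 + 61 + 4·584 = 3042
ΔL = 584 − 814 = -230; ΔN = 3042 − 3916 = -874
Score = (-5)·(-230) + 3·(-874) = -1472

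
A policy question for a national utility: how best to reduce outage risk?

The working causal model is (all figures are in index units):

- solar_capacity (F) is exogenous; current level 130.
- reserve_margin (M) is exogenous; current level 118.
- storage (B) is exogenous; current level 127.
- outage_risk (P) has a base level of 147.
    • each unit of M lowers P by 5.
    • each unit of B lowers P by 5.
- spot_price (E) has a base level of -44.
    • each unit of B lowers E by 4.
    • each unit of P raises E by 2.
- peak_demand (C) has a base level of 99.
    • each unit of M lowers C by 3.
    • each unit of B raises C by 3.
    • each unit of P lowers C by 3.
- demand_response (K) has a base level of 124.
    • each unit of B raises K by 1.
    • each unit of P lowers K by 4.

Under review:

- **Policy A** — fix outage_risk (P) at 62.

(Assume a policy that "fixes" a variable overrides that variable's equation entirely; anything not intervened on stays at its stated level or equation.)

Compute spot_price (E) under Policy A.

-428

Policy A (P := 62):
  M = 118
  B = 127
  P = 62
  E = -44 − 4·127 + 2·62 = -428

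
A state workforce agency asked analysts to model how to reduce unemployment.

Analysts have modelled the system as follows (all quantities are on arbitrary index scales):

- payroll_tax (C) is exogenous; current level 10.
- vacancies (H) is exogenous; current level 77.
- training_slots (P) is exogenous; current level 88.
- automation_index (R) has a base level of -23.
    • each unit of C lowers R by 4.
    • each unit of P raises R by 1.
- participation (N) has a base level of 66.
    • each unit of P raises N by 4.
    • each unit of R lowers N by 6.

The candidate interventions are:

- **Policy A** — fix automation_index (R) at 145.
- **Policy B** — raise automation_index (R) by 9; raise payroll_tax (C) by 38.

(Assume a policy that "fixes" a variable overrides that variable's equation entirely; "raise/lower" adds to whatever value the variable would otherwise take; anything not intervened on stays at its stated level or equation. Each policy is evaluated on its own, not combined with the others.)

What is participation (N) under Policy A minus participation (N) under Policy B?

-1578

Policy A (R := 145):
  C = 10
  P = 88
  R = 145
  N = 66 + 4·88 − 6·145 = -452
Policy B (R + 9, C + 38):
  C = 10 + 38 = 48
  P = 88
  R = -23 − 4·48 + 88 (+9 from intervention) = -118
  N = 66 + 4·88 − 6·(-118) = 1126
N: -452 − 1126 = -1578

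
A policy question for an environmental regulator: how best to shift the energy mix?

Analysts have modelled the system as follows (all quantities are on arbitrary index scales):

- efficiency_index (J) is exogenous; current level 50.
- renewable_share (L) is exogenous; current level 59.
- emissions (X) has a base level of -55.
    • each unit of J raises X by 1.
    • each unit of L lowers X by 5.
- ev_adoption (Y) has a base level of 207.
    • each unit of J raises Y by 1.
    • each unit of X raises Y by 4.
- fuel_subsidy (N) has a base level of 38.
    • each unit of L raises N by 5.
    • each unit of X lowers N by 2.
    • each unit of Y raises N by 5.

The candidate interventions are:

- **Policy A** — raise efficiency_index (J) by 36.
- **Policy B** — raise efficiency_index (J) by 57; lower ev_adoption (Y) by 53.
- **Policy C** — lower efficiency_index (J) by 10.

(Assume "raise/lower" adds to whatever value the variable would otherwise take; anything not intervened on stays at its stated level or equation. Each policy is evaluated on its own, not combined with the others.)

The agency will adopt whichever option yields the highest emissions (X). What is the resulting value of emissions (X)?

Policy A (J + 36):
  J = 50 + 36 = 86
  L = 59
  X = -55 + 86 − 5·59 = -264
Policy B (J + 57, Y − 53):
  J = 50 + 57 = 107
  L = 59
  X = -55 + 107 − 5·59 = -243
Policy C (J − 10):
  J = 50 − 10 = 40
  L = 59
  X = -55 + 40 − 5·59 = -310
Comparing — Policy A: X=-264, Policy B: X=-243, Policy C: X=-310. Highest is -243 (Policy B).

-243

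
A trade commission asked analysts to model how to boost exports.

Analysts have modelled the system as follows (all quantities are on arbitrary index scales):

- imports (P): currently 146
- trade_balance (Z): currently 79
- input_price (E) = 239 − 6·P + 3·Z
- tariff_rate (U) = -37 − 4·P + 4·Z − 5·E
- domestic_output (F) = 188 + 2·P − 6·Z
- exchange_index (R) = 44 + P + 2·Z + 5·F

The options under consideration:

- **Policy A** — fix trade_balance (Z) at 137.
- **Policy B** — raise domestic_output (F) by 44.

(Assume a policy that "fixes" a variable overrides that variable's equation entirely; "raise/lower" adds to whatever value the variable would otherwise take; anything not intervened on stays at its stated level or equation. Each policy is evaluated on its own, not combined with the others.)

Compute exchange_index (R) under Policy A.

Policy A (Z := 137):
  P = 146
  Z = 137
  F = 188 + 2·146 − 6·137 = -342
  R = 44 + 146 + 2·137 + 5·(-342) = -1246

-1246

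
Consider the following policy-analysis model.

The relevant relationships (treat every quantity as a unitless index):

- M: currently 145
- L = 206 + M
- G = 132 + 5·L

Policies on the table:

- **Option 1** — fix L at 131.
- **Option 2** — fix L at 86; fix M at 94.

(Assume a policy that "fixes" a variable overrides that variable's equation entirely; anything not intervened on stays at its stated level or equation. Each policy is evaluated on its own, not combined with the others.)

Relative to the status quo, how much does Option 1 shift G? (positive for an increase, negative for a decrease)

-1100

Baseline:
  M = 145
  L = 206 + 145 = 351
  G = 132 + 5·351 = 1887
Option 1 (L := 131):
  M = 145
  L = 131
  G = 132 + 5·131 = 787
Change in G: 787 − 1887 = -1100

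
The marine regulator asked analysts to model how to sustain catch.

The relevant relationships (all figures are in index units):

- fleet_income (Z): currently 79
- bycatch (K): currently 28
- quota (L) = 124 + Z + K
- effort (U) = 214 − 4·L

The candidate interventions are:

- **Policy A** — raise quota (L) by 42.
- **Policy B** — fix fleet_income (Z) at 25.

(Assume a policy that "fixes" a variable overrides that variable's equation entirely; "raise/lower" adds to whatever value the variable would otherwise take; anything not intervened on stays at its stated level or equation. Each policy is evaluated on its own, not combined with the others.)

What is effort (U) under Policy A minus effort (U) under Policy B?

Policy A (L + 42):
  Z = 79
  K = 28
  L = 124 + 79 + 28 (+42 from intervention) = 273
  U = 214 − 4·273 = -878
Policy B (Z := 25):
  Z = 25
  K = 28
  L = 124 + 25 + 28 = 177
  U = 214 − 4·177 = -494
U: -878 − (-494) = -384

-384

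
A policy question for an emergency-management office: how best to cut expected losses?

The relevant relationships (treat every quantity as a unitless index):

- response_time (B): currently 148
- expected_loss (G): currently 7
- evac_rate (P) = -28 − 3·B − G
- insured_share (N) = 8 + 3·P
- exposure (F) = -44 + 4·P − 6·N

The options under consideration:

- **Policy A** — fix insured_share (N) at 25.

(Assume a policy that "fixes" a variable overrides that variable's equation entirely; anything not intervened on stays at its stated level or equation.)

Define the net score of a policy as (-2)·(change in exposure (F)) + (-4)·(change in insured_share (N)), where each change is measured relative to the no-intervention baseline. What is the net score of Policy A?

Baseline:
  B = 148
  G = 7
  P = -28 − 3·148 − 7 = -479
  N = 8 + 3·(-479) = -1429
  F = -44 + 4·(-479) − 6·(-1429) = 6614
Policy A (N := 25):
  B = 148
  G = 7
  P = -28 − 3·148 − 7 = -479
  N = 25
  F = -44 + 4·(-479) − 6·25 = -2110
ΔF = -2110 − 6614 = -8724; ΔN = 25 − (-1429) = 1454
Score = (-2)·(-8724) + (-4)·1454 = 11632

11632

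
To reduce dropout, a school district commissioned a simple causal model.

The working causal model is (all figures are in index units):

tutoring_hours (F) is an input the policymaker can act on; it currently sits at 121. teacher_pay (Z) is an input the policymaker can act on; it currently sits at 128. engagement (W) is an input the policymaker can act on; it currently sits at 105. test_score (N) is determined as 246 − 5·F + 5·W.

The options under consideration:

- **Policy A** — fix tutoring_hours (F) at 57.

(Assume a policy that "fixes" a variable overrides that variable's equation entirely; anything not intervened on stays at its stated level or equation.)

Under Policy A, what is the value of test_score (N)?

486

Policy A (F := 57):
  F = 57
  W = 105
  N = 246 − 5·57 + 5·105 = 486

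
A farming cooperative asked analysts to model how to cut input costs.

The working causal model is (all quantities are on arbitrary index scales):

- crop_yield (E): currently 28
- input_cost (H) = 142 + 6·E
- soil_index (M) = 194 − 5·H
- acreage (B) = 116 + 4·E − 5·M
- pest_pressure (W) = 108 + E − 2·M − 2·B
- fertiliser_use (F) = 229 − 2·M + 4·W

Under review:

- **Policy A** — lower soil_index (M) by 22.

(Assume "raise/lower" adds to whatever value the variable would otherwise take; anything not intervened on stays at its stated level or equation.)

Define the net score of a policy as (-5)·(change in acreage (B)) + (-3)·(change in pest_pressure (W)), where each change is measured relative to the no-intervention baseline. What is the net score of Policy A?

-22

Baseline:
  E = 28
  H = 142 + 6·28 = 310
  M = 194 − 5·310 = -1356
  B = 116 + 4·28 − 5·(-1356) = 7008
  W = 108 + 28 − 2·(-1356) − 2·7008 = -11168
Policy A (M − 22):
  E = 28
  H = 142 + 6·28 = 310
  M = 194 − 5·310 (−22 from intervention) = -1378
  B = 116 + 4·28 − 5·(-1378) = 7118
  W = 108 + 28 − 2·(-1378) − 2·7118 = -11344
ΔB = 7118 − 7008 = 110; ΔW = -11344 − (-11168) = -176
Score = (-5)·110 + (-3)·(-176) = -22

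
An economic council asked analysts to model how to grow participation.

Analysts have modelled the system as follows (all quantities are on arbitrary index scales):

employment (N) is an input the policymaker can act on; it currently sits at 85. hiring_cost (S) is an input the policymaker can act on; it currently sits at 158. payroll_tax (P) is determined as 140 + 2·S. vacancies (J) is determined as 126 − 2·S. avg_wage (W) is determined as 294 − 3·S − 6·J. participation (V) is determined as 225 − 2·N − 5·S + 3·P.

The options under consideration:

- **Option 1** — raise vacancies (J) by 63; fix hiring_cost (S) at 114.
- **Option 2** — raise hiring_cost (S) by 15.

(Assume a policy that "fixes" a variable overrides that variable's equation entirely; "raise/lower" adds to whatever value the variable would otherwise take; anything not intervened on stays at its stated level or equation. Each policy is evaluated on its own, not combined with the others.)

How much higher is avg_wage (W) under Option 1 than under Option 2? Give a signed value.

-909

Option 1 (J + 63, S := 114):
  S = 114
  J = 126 − 2·114 (+63 from intervention) = -39
  W = 294 − 3·114 − 6·(-39) = 186
Option 2 (S + 15):
  S = 158 + 15 = 173
  J = 126 − 2·173 = -220
  W = 294 − 3·173 − 6·(-220) = 1095
W: 186 − 1095 = -909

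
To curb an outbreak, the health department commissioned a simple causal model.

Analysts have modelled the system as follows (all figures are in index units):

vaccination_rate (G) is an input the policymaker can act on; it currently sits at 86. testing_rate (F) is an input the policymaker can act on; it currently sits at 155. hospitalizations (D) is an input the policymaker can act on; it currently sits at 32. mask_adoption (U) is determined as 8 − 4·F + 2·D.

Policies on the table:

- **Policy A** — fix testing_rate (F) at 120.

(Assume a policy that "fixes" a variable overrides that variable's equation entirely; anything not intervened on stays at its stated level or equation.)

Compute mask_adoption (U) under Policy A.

-408

Policy A (F := 120):
  F = 120
  D = 32
  U = 8 − 4·120 + 2·32 = -408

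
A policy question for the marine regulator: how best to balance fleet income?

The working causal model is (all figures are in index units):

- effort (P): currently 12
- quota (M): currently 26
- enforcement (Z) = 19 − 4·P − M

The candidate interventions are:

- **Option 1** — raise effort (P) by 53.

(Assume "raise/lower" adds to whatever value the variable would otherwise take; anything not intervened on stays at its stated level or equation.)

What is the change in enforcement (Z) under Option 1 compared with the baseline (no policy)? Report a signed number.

-212

Baseline:
  P = 12
  M = 26
  Z = 19 − 4·12 − 26 = -55
Option 1 (P + 53):
  P = 12 + 53 = 65
  M = 26
  Z = 19 − 4·65 − 26 = -267
Change in Z: -267 − (-55) = -212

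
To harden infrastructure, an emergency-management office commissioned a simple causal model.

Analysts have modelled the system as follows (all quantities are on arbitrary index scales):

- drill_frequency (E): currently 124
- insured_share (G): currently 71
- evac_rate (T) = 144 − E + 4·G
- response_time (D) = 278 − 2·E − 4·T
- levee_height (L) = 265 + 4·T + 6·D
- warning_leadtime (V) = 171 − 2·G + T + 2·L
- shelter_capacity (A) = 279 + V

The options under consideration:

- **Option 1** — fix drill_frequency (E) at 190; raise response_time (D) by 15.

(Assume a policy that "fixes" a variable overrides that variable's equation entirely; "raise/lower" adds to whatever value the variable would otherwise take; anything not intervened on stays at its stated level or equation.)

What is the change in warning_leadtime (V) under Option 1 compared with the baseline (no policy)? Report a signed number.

1170

Baseline:
  E = 124
  G = 71
  T = 144 − 124 + 4·71 = 304
  D = 278 − 2·124 − 4·304 = -1186
  L = 265 + 4·304 + 6·(-1186) = -5635
  V = 171 − 2·71 + 304 + 2·(-5635) = -10937
Option 1 (E := 190, D + 15):
  E = 190
  G = 71
  T = 144 − 190 + 4·71 = 238
  D = 278 − 2·190 − 4·238 (+15 from intervention) = -1039
  L = 265 + 4·238 + 6·(-1039) = -5017
  V = 171 − 2·71 + 238 + 2·(-5017) = -9767
Change in V: -9767 − (-10937) = 1170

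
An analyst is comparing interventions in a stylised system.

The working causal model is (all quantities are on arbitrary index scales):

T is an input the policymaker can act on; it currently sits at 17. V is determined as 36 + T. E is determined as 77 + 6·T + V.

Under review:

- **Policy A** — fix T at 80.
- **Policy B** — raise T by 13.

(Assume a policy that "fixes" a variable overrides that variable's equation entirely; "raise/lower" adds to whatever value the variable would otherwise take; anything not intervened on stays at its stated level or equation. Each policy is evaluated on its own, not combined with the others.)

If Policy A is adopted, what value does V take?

116

Policy A (T := 80):
  T = 80
  V = 36 + 80 = 116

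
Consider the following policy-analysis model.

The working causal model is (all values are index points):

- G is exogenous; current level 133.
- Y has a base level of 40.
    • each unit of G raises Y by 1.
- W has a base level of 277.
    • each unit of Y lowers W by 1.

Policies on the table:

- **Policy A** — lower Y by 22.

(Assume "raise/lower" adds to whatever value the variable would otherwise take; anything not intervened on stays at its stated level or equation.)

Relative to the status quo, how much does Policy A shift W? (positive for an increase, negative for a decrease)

22

Baseline:
  G = 133
  Y = 40 + 133 = 173
  W = 277 − 173 = 104
Policy A (Y − 22):
  G = 133
  Y = 40 + 133 (−22 from intervention) = 151
  W = 277 − 151 = 126
Change in W: 126 − 104 = 22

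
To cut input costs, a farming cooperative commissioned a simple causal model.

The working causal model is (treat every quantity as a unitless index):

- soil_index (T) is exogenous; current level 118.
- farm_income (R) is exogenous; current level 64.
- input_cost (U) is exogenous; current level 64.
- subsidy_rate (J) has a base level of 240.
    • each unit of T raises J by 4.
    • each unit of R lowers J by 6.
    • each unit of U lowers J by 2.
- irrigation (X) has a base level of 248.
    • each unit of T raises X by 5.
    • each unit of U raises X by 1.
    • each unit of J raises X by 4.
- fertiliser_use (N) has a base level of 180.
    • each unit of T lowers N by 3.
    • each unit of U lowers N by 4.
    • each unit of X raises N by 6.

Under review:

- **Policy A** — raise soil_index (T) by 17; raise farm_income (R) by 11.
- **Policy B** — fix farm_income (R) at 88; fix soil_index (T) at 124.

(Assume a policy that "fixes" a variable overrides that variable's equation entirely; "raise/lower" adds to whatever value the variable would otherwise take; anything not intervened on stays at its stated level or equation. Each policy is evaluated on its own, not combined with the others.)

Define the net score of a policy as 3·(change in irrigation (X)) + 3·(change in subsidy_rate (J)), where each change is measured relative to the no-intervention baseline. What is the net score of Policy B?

Baseline:
  T = 118
  R = 64
  U = 64
  J = 240 + 4·118 − 6·64 − 2·64 = 200
  X = 248 + 5·118 + 64 + 4·200 = 1702
Policy B (R := 88, T := 124):
  T = 124
  R = 88
  U = 64
  J = 240 + 4·124 − 6·88 − 2·64 = 80
  X = 248 + 5·124 + 64 + 4·80 = 1252
ΔX = 1252 − 1702 = -450; ΔJ = 80 − 200 = -120
Score = 3·(-450) + 3·(-120) = -1710

-1710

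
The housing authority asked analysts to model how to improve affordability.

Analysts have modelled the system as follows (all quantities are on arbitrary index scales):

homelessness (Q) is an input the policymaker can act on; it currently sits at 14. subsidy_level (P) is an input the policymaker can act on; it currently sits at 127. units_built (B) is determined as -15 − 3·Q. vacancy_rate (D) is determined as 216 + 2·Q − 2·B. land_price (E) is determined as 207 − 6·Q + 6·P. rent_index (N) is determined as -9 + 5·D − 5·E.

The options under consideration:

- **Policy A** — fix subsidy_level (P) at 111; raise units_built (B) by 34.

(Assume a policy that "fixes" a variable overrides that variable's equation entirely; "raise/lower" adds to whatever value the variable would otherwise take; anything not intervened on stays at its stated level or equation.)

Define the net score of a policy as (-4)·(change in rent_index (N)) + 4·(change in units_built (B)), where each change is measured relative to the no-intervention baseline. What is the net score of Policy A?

-424

Baseline:
  Q = 14
  P = 127
  B = -15 − 3·14 = -57
  D = 216 + 2·14 − 2·(-57) = 358
  E = 207 − 6·14 + 6·127 = 885
  N = -9 + 5·358 − 5·885 = -2644
Policy A (P := 111, B + 34):
  Q = 14
  P = 111
  B = -15 − 3·14 (+34 from intervention) = -23
  D = 216 + 2·14 − 2·(-23) = 290
  E = 207 − 6·14 + 6·111 = 789
  N = -9 + 5·290 − 5·789 = -2504
ΔN = -2504 − (-2644) = 140; ΔB = -23 − (-57) = 34
Score = (-4)·140 + 4·34 = -424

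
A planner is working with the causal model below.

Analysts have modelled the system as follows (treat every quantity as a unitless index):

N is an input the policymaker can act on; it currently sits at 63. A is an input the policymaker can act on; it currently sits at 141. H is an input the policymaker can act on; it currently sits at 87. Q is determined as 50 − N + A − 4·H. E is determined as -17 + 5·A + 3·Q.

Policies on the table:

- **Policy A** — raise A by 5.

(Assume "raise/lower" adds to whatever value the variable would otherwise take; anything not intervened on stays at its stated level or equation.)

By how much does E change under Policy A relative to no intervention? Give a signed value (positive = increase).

Baseline:
  N = 63
  A = 141
  H = 87
  Q = 50 − 63 + 141 − 4·87 = -220
  E = -17 + 5·141 + 3·(-220) = 28
Policy A (A + 5):
  N = 63
  A = 141 + 5 = 146
  H = 87
  Q = 50 − 63 + 146 − 4·87 = -215
  E = -17 + 5·146 + 3·(-215) = 68
Change in E: 68 − 28 = 40

40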